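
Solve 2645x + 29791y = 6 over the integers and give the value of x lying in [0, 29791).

gcd(2645, 29791) = 1 (Euclid: 29791 = 11·2645 + 696; 2645 = 3·696 + 557; 696 = 1·557 + 139; 557 = 4·139 + 1; 139 = 139·1 + 0), and 1 | 6.
Extended Euclid: 2645·(214) + 29791·(-19) = 1. Scale by 6: x₀ = 1284.
General solution x = x₀ + 29791t; reducing mod 29791 gives x = 1284 (and y = -114).

1284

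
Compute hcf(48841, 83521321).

169

Euclid: 83521321 = 1710·48841 + 3211; 48841 = 15·3211 + 676; 3211 = 4·676 + 507; 676 = 1·507 + 169; 507 = 3·169 + 0. Last nonzero remainder: 169.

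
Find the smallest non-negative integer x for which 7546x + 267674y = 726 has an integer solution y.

6527

gcd(7546, 267674) = 22 (Euclid: 267674 = 35·7546 + 3564; 7546 = 2·3564 + 418; 3564 = 8·418 + 220; 418 = 1·220 + 198; 220 = 1·198 + 22; 198 = 9·22 + 0), and 22 | 726.
Extended Euclid: 7546·(-1277) + 267674·(36) = 22. Scale by 33: x₀ = -42141.
General solution x = x₀ + 12167t; reducing mod 12167 gives x = 6527 (and y = -184).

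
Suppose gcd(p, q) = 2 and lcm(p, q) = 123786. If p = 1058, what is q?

234

Using pq = gcd(p,q)·lcm(p,q) = 2·123786 = 247572, we get q = 247572/1058 = 234.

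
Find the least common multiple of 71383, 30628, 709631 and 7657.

1495902148

71383 = 13 · 17² · 19; 30628 = 2² · 13 · 19 · 31; 709631 = 13³ · 17 · 19; 7657 = 13 · 19 · 31
lcm takes max exponent of each prime: 2² · 13³ · 17² · 19 · 31 = 1495902148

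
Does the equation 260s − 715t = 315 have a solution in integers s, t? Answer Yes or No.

gcd(260, 715): 715 = 2·260 + 195; 260 = 1·195 + 65; 195 = 3·65 + 0 → 65
65 does not divide 315, so a solution does not exist.

No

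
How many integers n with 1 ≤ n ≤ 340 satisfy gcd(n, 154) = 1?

133

154 = 2·7·11. Inclusion–exclusion on these primes:
340 − ⌊340/2⌋ − ⌊340/7⌋ − ⌊340/11⌋ + ⌊340/14⌋ + ⌊340/22⌋ + ⌊340/77⌋ − ⌊340/154⌋ = 133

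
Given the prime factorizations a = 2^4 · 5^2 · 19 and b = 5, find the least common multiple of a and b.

max exponent per prime: 2^4 · 5^2 · 19 = 7600

7600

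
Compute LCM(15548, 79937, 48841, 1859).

15548 = 2² · 13² · 23; 79937 = 11 · 13² · 43; 48841 = 13² · 17²; 1859 = 11 · 13²
lcm takes max exponent of each prime: 2² · 11 · 13² · 17² · 23 · 43 = 2125364956

2125364956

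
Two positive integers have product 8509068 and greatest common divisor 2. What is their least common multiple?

4254534

gcd·lcm = product, so lcm = 8509068/2 = 4254534.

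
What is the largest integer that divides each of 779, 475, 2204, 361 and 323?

19

779 = 19 · 41; 475 = 5² · 19; 2204 = 2² · 19 · 29; 361 = 19²; 323 = 17 · 19
gcd takes min exponent of each prime: 19 = 19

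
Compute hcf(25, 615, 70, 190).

25 = 5²; 615 = 3 · 5 · 41; 70 = 2 · 5 · 7; 190 = 2 · 5 · 19
gcd takes min exponent of each prime: 5 = 5

5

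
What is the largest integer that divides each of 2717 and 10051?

19

Euclid: 10051 = 3·2717 + 1900; 2717 = 1·1900 + 817; 1900 = 2·817 + 266; 817 = 3·266 + 19; 266 = 14·19 + 0. Last nonzero remainder: 19.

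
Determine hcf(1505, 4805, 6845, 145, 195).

5

1505 = 5 · 7 · 43; 4805 = 5 · 31²; 6845 = 5 · 37²; 145 = 5 · 29; 195 = 3 · 5 · 13
gcd takes min exponent of each prime: 5 = 5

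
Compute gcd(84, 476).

28

84 = 2² · 3 · 7
476 = 2² · 7 · 17
Common: 2² · 7 = 28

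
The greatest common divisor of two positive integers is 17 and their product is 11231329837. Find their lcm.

660666461

Since gcd(m,n)·lcm(m,n) = mn, lcm = 11231329837/17 = 660666461.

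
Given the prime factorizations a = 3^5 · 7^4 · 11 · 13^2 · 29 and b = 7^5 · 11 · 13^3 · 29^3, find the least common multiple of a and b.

2407205735197263

max exponent per prime: 3^5 · 7^5 · 11 · 13^3 · 29^3 = 2407205735197263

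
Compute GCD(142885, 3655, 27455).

85

142885 = 5 · 17 · 41²; 3655 = 5 · 17 · 43; 27455 = 5 · 17² · 19
gcd takes min exponent of each prime: 5 · 17 = 85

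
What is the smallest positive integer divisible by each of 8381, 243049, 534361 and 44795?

69656628155

lcm(8381, 243049) = 8381·243049/gcd = 2036993669/8381 = 243049
lcm(243049, 534361) = 243049·534361/gcd = 129875906689/289 = 449397601
lcm(449397601, 44795) = 449397601·44795/gcd = 20130765536795/289 = 69656628155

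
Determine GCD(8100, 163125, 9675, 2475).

225

gcd(8100, 163125): 163125 = 20·8100 + 1125; 8100 = 7·1125 + 225; 1125 = 5·225 + 0 → 225
gcd(225, 9675): 9675 = 43·225 + 0 → 225
gcd(225, 2475): 2475 = 11·225 + 0 → 225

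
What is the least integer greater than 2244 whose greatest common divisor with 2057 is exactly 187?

Multiples of 187 above 2244: 187·13, 187·14, … . Need the cofactor coprime to 2057/187 = 11.
Checking s = 13, 14, … the first with gcd(s, 11) = 1 is s = 13, giving 2431.

2431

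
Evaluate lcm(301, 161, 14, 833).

301 = 7 · 43; 161 = 7 · 23; 14 = 2 · 7; 833 = 7² · 17
lcm takes max exponent of each prime: 2 · 7² · 17 · 23 · 43 = 1647674

1647674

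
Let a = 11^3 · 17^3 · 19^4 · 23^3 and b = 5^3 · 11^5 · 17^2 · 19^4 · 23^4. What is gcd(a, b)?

min exponent per shared prime: 11^3 · 17^2 · 19^4 · 23^3 = 609921313773013

609921313773013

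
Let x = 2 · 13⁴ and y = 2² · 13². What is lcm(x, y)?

max exponent per prime: 2² · 13⁴ = 114244

114244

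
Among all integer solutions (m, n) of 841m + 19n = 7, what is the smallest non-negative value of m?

gcd(841, 19) = 1 (Euclid: 841 = 44·19 + 5; 19 = 3·5 + 4; 5 = 1·4 + 1; 4 = 4·1 + 0), and 1 | 7.
Extended Euclid: 841·(4) + 19·(-177) = 1. Scale by 7: m₀ = 28.
General solution m = m₀ + 19t; reducing mod 19 gives m = 9 (and n = -398).

9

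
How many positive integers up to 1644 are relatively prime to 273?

868

Prime factors of 273: 3, 7, 13. Count integers ≤ 1644 divisible by none of them.
By inclusion–exclusion: 1644 − ⌊1644/3⌋ − ⌊1644/7⌋ − ⌊1644/13⌋ + ⌊1644/21⌋ + ⌊1644/39⌋ + ⌊1644/91⌋ − ⌊1644/273⌋ = 868.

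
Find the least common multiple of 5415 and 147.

5415 = 3 · 5 · 19²; 147 = 3 · 7²
max exponents: 3 · 5 · 7² · 19² = 265335

265335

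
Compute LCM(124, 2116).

65596

124 = 2² · 31; 2116 = 2² · 23²
max exponents: 2² · 23² · 31 = 65596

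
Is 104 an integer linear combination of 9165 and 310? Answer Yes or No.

No

By Bézout, 9165m − 310n = 104 has integer solutions iff gcd(9165, 310) | 104.
Euclid: 9165 = 29·310 + 175; 310 = 1·175 + 135; 175 = 1·135 + 40; 135 = 3·40 + 15; 40 = 2·15 + 10; 15 = 1·10 + 5; 10 = 2·5 + 0. gcd = 5; 104 mod 5 = 4. No.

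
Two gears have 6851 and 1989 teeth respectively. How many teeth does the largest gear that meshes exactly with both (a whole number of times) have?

6851 = 13 · 17 · 31
1989 = 3² · 13 · 17
Common: 13 · 17 = 221

221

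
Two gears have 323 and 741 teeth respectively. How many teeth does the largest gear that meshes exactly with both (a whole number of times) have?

19

Euclid: 741 = 2·323 + 95; 323 = 3·95 + 38; 95 = 2·38 + 19; 38 = 2·19 + 0. Last nonzero remainder: 19.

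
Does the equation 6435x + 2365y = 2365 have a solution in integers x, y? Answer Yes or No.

gcd(6435, 2365): 6435 = 2·2365 + 1705; 2365 = 1·1705 + 660; 1705 = 2·660 + 385; 660 = 1·385 + 275; 385 = 1·275 + 110; 275 = 2·110 + 55; 110 = 2·55 + 0 → 55
55 divides 2365, so a solution exists.

Yes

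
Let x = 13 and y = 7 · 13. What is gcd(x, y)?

13

min exponent per shared prime: 13 = 13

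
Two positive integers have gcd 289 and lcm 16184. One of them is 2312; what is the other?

u·v = gcd·lcm = 289·16184 = 4677176, so v = 4677176/2312 = 2023.

2023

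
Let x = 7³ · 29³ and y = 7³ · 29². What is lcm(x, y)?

max exponent per prime: 7³ · 29³ = 8365427

8365427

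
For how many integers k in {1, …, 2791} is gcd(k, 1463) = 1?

2062

1463 = 7·11·19. Inclusion–exclusion on these primes:
2791 − ⌊2791/7⌋ − ⌊2791/11⌋ − ⌊2791/19⌋ + ⌊2791/77⌋ + ⌊2791/133⌋ + ⌊2791/209⌋ − ⌊2791/1463⌋ = 2062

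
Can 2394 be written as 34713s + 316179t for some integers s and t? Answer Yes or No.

Yes

By Bézout, 34713s + 316179t = 2394 has integer solutions iff gcd(34713, 316179) | 2394.
Euclid: 316179 = 9·34713 + 3762; 34713 = 9·3762 + 855; 3762 = 4·855 + 342; 855 = 2·342 + 171; 342 = 2·171 + 0. gcd = 171; 2394 mod 171 = 0. Yes.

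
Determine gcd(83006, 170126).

242

Euclid: 170126 = 2·83006 + 4114; 83006 = 20·4114 + 726; 4114 = 5·726 + 484; 726 = 1·484 + 242; 484 = 2·242 + 0. Last nonzero remainder: 242.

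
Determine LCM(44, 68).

gcd first: 68 = 1·44 + 24; 44 = 1·24 + 20; 24 = 1·20 + 4; 20 = 5·4 + 0 → gcd = 4
lcm = 44·68/gcd = 2992/4 = 748

748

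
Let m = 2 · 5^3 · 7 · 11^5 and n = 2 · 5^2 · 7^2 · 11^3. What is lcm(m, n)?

max exponent per prime: 2 · 5^3 · 7^2 · 11^5 = 1972874750

1972874750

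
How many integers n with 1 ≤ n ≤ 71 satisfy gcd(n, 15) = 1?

38

Prime factors of 15: 3, 5. Count integers ≤ 71 divisible by none of them.
By inclusion–exclusion: 71 − ⌊71/3⌋ − ⌊71/5⌋ + ⌊71/15⌋ = 38.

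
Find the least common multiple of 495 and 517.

495 = 3² · 5 · 11; 517 = 11 · 47
max exponents: 3² · 5 · 11 · 47 = 23265

23265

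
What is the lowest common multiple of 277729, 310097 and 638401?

658289106353

lcm(277729, 310097) = 277729·310097/gcd = 86122929713/289 = 298003217
lcm(298003217, 638401) = 298003217·638401/gcd = 190245551736017/289 = 658289106353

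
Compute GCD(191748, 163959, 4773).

3

191748 = 2² · 3 · 19 · 29²; 163959 = 3 · 31 · 41 · 43; 4773 = 3 · 37 · 43
gcd takes min exponent of each prime: 3 = 3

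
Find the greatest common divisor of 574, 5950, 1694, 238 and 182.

574 = 2 · 7 · 41; 5950 = 2 · 5² · 7 · 17; 1694 = 2 · 7 · 11²; 238 = 2 · 7 · 17; 182 = 2 · 7 · 13
gcd takes min exponent of each prime: 2 · 7 = 14

14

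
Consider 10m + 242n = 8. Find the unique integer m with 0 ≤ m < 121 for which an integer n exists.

Euclid: 242 = 24·10 + 2; 10 = 5·2 + 0 → gcd = 2; 8 = 2·4.
Back-substitution yields 10·(-24) + 242·(1) = 2, so one solution is m = -24·4 = -96, n = 1·4 = 4.
Solutions in m differ by 242/2 = 121; the one in [0, 121) is -96 mod 121 = 25.

25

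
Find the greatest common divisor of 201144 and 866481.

Euclid: 866481 = 4·201144 + 61905; 201144 = 3·61905 + 15429; 61905 = 4·15429 + 189; 15429 = 81·189 + 120; 189 = 1·120 + 69; 120 = 1·69 + 51; 69 = 1·51 + 18; 51 = 2·18 + 15; 18 = 1·15 + 3; 15 = 5·3 + 0. Last nonzero remainder: 3.

3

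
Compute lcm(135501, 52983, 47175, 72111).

lcm(135501, 52983) = 135501·52983/gcd = 7179249483/3 = 2393083161
lcm(2393083161, 47175) = 2393083161·47175/gcd = 112893698120175/3 = 37631232706725
lcm(37631232706725, 72111) = 37631232706725·72111/gcd = 2713625821714646475/3 = 904541940571548825

904541940571548825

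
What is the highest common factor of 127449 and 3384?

Euclid: 127449 = 37·3384 + 2241; 3384 = 1·2241 + 1143; 2241 = 1·1143 + 1098; 1143 = 1·1098 + 45; 1098 = 24·45 + 18; 45 = 2·18 + 9; 18 = 2·9 + 0. Last nonzero remainder: 9.

9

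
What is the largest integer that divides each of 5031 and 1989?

5031 = 3² · 13 · 43
1989 = 3² · 13 · 17
Common: 3² · 13 = 117

117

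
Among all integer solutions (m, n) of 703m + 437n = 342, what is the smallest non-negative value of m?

21

Reduce mod 437: 703m ≡ 342 (mod 437). With g = gcd(703, 437) = 19 dividing 342, divide through: 37m ≡ 18 (mod 23).
Since gcd(37, 23) = 1, m ≡ 18·(37)⁻¹ ≡ 21 (mod 23). Smallest non-negative: 21.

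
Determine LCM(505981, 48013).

3470523679

gcd first: 505981 = 10·48013 + 25851; 48013 = 1·25851 + 22162; 25851 = 1·22162 + 3689; 22162 = 6·3689 + 28; 3689 = 131·28 + 21; 28 = 1·21 + 7; 21 = 3·7 + 0 → gcd = 7
lcm = 505981·48013/gcd = 24293665753/7 = 3470523679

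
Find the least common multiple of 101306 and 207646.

10517892838

gcd first: 207646 = 2·101306 + 5034; 101306 = 20·5034 + 626; 5034 = 8·626 + 26; 626 = 24·26 + 2; 26 = 13·2 + 0 → gcd = 2
lcm = 101306·207646/gcd = 21035785676/2 = 10517892838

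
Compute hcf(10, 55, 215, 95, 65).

gcd(10, 55): 55 = 5·10 + 5; 10 = 2·5 + 0 → 5
gcd(5, 215): 215 = 43·5 + 0 → 5
gcd(5, 95): 95 = 19·5 + 0 → 5
gcd(5, 65): 65 = 13·5 + 0 → 5

5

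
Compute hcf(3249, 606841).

361

3249 = 3² · 19²
606841 = 19² · 41²
Common: 19² = 361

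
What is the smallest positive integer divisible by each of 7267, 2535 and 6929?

7267 = 13² · 43; 2535 = 3 · 5 · 13²; 6929 = 13² · 41
lcm takes max exponent of each prime: 3 · 5 · 13² · 41 · 43 = 4469205

4469205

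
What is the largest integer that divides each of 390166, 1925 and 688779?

390166 = 2 · 7 · 29 · 31²; 1925 = 5² · 7 · 11; 688779 = 3² · 7 · 13 · 29²
gcd takes min exponent of each prime: 7 = 7

7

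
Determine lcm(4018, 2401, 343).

4018 = 2 · 7² · 41; 2401 = 7⁴; 343 = 7³
lcm takes max exponent of each prime: 2 · 7⁴ · 41 = 196882

196882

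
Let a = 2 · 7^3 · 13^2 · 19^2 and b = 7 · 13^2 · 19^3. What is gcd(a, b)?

min exponent per shared prime: 7 · 13^2 · 19^2 = 427063

427063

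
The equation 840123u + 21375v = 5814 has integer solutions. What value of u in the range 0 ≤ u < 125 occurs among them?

93

Euclid: 840123 = 39·21375 + 6498; 21375 = 3·6498 + 1881; 6498 = 3·1881 + 855; 1881 = 2·855 + 171; 855 = 5·171 + 0 → gcd = 171; 5814 = 171·34.
Back-substitution yields 840123·(-23) + 21375·(904) = 171, so one solution is u = -23·34 = -782, v = 904·34 = 30736.
Solutions in u differ by 21375/171 = 125; the one in [0, 125) is -782 mod 125 = 93.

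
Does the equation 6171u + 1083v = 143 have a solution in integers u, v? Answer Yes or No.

No

By Bézout, 6171u + 1083v = 143 has integer solutions iff gcd(6171, 1083) | 143.
Euclid: 6171 = 5·1083 + 756; 1083 = 1·756 + 327; 756 = 2·327 + 102; 327 = 3·102 + 21; 102 = 4·21 + 18; 21 = 1·18 + 3; 18 = 6·3 + 0. gcd = 3; 143 mod 3 = 2. No.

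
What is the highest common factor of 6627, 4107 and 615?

6627 = 3 · 47²; 4107 = 3 · 37²; 615 = 3 · 5 · 41
gcd takes min exponent of each prime: 3 = 3

3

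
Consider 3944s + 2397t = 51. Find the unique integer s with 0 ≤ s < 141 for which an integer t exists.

gcd(3944, 2397) = 17 (Euclid: 3944 = 1·2397 + 1547; 2397 = 1·1547 + 850; 1547 = 1·850 + 697; 850 = 1·697 + 153; 697 = 4·153 + 85; 153 = 1·85 + 68; 85 = 1·68 + 17; 68 = 4·17 + 0), and 17 | 51.
Extended Euclid: 3944·(31) + 2397·(-51) = 17. Scale by 3: s₀ = 93.
General solution s = s₀ + 141k; reducing mod 141 gives s = 93 (and t = -153).

93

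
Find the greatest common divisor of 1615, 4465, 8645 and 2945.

1615 = 5 · 17 · 19; 4465 = 5 · 19 · 47; 8645 = 5 · 7 · 13 · 19; 2945 = 5 · 19 · 31
gcd takes min exponent of each prime: 5 · 19 = 95

95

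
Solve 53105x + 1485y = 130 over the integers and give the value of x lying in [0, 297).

8

Euclid: 53105 = 35·1485 + 1130; 1485 = 1·1130 + 355; 1130 = 3·355 + 65; 355 = 5·65 + 30; 65 = 2·30 + 5; 30 = 6·5 + 0 → gcd = 5; 130 = 5·26.
Back-substitution yields 53105·(46) + 1485·(-1645) = 5, so one solution is x = 46·26 = 1196, y = -1645·26 = -42770.
Solutions in x differ by 1485/5 = 297; the one in [0, 297) is 1196 mod 297 = 8.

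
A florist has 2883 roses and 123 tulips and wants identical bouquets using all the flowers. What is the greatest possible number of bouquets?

2883 = 3 · 31²
123 = 3 · 41
Common: 3 = 3

3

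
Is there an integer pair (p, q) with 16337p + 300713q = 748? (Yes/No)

Yes

By Bézout, 16337p + 300713q = 748 has integer solutions iff gcd(16337, 300713) | 748.
Euclid: 300713 = 18·16337 + 6647; 16337 = 2·6647 + 3043; 6647 = 2·3043 + 561; 3043 = 5·561 + 238; 561 = 2·238 + 85; 238 = 2·85 + 68; 85 = 1·68 + 17; 68 = 4·17 + 0. gcd = 17; 748 mod 17 = 0. Yes.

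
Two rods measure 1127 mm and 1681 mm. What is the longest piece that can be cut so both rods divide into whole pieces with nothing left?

1127 = 7² · 23
1681 = 41²
Common: 1 = 1

1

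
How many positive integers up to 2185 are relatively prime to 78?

673

Prime factors of 78: 2, 3, 13. Count integers ≤ 2185 divisible by none of them.
By inclusion–exclusion: 2185 − ⌊2185/2⌋ − ⌊2185/3⌋ − ⌊2185/13⌋ + ⌊2185/6⌋ + ⌊2185/26⌋ + ⌊2185/39⌋ − ⌊2185/78⌋ = 673.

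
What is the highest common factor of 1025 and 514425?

25

1025 = 5² · 41
514425 = 3 · 5² · 19³
Common: 5² = 25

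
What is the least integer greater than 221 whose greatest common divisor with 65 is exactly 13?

234

Multiples of 13 above 221: 13·18, 13·19, … . Need the cofactor coprime to 65/13 = 5.
Checking s = 18, 19, … the first with gcd(s, 5) = 1 is s = 18, giving 234.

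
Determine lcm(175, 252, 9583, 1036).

8624700

lcm(175, 252) = 175·252/gcd = 44100/7 = 6300
lcm(6300, 9583) = 6300·9583/gcd = 60372900/7 = 8624700
lcm(8624700, 1036) = 8624700·1036/gcd = 8935189200/1036 = 8624700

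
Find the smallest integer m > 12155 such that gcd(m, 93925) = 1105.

93925 = 1105·85. Any m with gcd(m, 93925) = 1105 is a multiple of 1105, say 1105s, with s coprime to 85.
Need s > 12155/1105, so s ≥ 12. First s ≥ 12 with gcd(s, 85) = 1 is s = 12. Thus m = 1105·12 = 13260.

13260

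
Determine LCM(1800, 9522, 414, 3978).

1800 = 2³ · 3² · 5²; 9522 = 2 · 3² · 23²; 414 = 2 · 3² · 23; 3978 = 2 · 3² · 13 · 17
lcm takes max exponent of each prime: 2³ · 3² · 5² · 13 · 17 · 23² = 210436200

210436200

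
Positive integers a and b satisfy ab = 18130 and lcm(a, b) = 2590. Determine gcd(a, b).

gcd·lcm = product, so gcd = 18130/2590 = 7.

7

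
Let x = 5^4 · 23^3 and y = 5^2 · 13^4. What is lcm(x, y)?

max exponent per prime: 5^4 · 13^4 · 23^3 = 217188554375

217188554375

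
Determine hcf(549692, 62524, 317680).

44

gcd(549692, 62524): 549692 = 8·62524 + 49500; 62524 = 1·49500 + 13024; 49500 = 3·13024 + 10428; 13024 = 1·10428 + 2596; 10428 = 4·2596 + 44; 2596 = 59·44 + 0 → 44
gcd(44, 317680): 317680 = 7220·44 + 0 → 44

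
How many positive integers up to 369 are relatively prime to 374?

Prime factors of 374: 2, 11, 17. Count integers ≤ 369 divisible by none of them.
By inclusion–exclusion: 369 − ⌊369/2⌋ − ⌊369/11⌋ − ⌊369/17⌋ + ⌊369/22⌋ + ⌊369/34⌋ + ⌊369/187⌋ − ⌊369/374⌋ = 158.

158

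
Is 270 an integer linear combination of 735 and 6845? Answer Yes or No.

gcd(735, 6845): 6845 = 9·735 + 230; 735 = 3·230 + 45; 230 = 5·45 + 5; 45 = 9·5 + 0 → 5
5 divides 270, so a solution exists.

Yes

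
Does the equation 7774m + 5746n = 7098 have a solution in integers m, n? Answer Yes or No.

By Bézout, 7774m + 5746n = 7098 has integer solutions iff gcd(7774, 5746) | 7098.
Euclid: 7774 = 1·5746 + 2028; 5746 = 2·2028 + 1690; 2028 = 1·1690 + 338; 1690 = 5·338 + 0. gcd = 338; 7098 mod 338 = 0. Yes.

Yes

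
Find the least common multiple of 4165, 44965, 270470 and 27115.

4165 = 5 · 7² · 17; 44965 = 5 · 17 · 23²; 270470 = 2 · 5 · 17 · 37 · 43; 27115 = 5 · 11 · 17 · 29
lcm takes max exponent of each prime: 2 · 5 · 7² · 11 · 17 · 23² · 29 · 37 · 43 = 2236462065530

2236462065530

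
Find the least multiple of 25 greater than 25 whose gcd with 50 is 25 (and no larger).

Multiples of 25 above 25: 25·2, 25·3, … . Need the cofactor coprime to 50/25 = 2.
Checking s = 2, 3, … the first with gcd(s, 2) = 1 is s = 3, giving 75.

75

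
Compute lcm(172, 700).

172 = 2² · 43; 700 = 2² · 5² · 7
max exponents: 2² · 5² · 7 · 43 = 30100

30100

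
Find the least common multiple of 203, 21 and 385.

33495

203 = 7 · 29; 21 = 3 · 7; 385 = 5 · 7 · 11
lcm takes max exponent of each prime: 3 · 5 · 7 · 11 · 29 = 33495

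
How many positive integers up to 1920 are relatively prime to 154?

748

Prime factors of 154: 2, 7, 11. Count integers ≤ 1920 divisible by none of them.
By inclusion–exclusion: 1920 − ⌊1920/2⌋ − ⌊1920/7⌋ − ⌊1920/11⌋ + ⌊1920/14⌋ + ⌊1920/22⌋ + ⌊1920/77⌋ − ⌊1920/154⌋ = 748.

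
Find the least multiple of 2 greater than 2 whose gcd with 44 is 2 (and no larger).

6

Multiples of 2 above 2: 2·2, 2·3, … . Need the cofactor coprime to 44/2 = 22.
Checking s = 2, 3, … the first with gcd(s, 22) = 1 is s = 3, giving 6.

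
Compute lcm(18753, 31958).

18753 = 3 · 7 · 19 · 47; 31958 = 2 · 19 · 29²
max exponents: 2 · 3 · 7 · 19 · 29² · 47 = 31542546

31542546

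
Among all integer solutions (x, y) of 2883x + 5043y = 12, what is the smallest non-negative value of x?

1130

gcd(2883, 5043) = 3 (Euclid: 5043 = 1·2883 + 2160; 2883 = 1·2160 + 723; 2160 = 2·723 + 714; 723 = 1·714 + 9; 714 = 79·9 + 3; 9 = 3·3 + 0), and 3 | 12.
Extended Euclid: 2883·(-558) + 5043·(319) = 3. Scale by 4: x₀ = -2232.
General solution x = x₀ + 1681t; reducing mod 1681 gives x = 1130 (and y = -646).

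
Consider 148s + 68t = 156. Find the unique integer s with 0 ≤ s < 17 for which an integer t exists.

13

Reduce mod 68: 148s ≡ 156 (mod 68). With g = gcd(148, 68) = 4 dividing 156, divide through: 37s ≡ 39 (mod 17).
Since gcd(37, 17) = 1, s ≡ 39·(37)⁻¹ ≡ 13 (mod 17). Smallest non-negative: 13.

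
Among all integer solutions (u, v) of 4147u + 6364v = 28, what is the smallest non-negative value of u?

2328

gcd(4147, 6364) = 1 (Euclid: 6364 = 1·4147 + 2217; 4147 = 1·2217 + 1930; 2217 = 1·1930 + 287; 1930 = 6·287 + 208; 287 = 1·208 + 79; 208 = 2·79 + 50; 79 = 1·50 + 29; 50 = 1·29 + 21; 29 = 1·21 + 8; 21 = 2·8 + 5; 8 = 1·5 + 3; 5 = 1·3 + 2; 3 = 1·2 + 1; 2 = 2·1 + 0), and 1 | 28.
Extended Euclid: 4147·(-2417) + 6364·(1575) = 1. Scale by 28: u₀ = -67676.
General solution u = u₀ + 6364t; reducing mod 6364 gives u = 2328 (and v = -1517).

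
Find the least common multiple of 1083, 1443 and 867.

1083 = 3 · 19²; 1443 = 3 · 13 · 37; 867 = 3 · 17²
lcm takes max exponent of each prime: 3 · 13 · 17² · 19² · 37 = 150546747

150546747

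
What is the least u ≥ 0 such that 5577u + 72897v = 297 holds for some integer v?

gcd(5577, 72897) = 33 (Euclid: 72897 = 13·5577 + 396; 5577 = 14·396 + 33; 396 = 12·33 + 0), and 33 | 297.
Extended Euclid: 5577·(183) + 72897·(-14) = 33. Scale by 9: u₀ = 1647.
General solution u = u₀ + 2209t; reducing mod 2209 gives u = 1647 (and v = -126).

1647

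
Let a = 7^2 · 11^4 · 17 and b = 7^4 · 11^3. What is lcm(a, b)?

597601697

max exponent per prime: 7^4 · 11^4 · 17 = 597601697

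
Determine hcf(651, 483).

21

651 = 3 · 7 · 31
483 = 3 · 7 · 23
Common: 3 · 7 = 21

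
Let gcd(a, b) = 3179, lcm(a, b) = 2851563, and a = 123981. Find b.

73117

a·b = gcd·lcm = 3179·2851563 = 9065118777, so b = 9065118777/123981 = 73117.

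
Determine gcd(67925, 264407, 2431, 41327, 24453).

143

67925 = 5² · 11 · 13 · 19; 264407 = 11 · 13 · 43²; 2431 = 11 · 13 · 17; 41327 = 11 · 13 · 17²; 24453 = 3² · 11 · 13 · 19
gcd takes min exponent of each prime: 11 · 13 = 143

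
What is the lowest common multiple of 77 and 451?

3157

77 = 7 · 11; 451 = 11 · 41
max exponents: 7 · 11 · 41 = 3157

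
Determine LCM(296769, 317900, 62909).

2885277248700

296769 = 3 · 11 · 17 · 23²; 317900 = 2² · 5² · 11 · 17²; 62909 = 7 · 11 · 19 · 43
lcm takes max exponent of each prime: 2² · 3 · 5² · 7 · 11 · 17² · 19 · 23² · 43 = 2885277248700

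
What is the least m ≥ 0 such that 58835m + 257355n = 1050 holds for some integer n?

6780

gcd(58835, 257355) = 35 (Euclid: 257355 = 4·58835 + 22015; 58835 = 2·22015 + 14805; 22015 = 1·14805 + 7210; 14805 = 2·7210 + 385; 7210 = 18·385 + 280; 385 = 1·280 + 105; 280 = 2·105 + 70; 105 = 1·70 + 35; 70 = 2·35 + 0), and 35 | 1050.
Extended Euclid: 58835·(2677) + 257355·(-612) = 35. Scale by 30: m₀ = 80310.
General solution m = m₀ + 7353t; reducing mod 7353 gives m = 6780 (and n = -1550).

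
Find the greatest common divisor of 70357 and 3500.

Euclid: 70357 = 20·3500 + 357; 3500 = 9·357 + 287; 357 = 1·287 + 70; 287 = 4·70 + 7; 70 = 10·7 + 0. Last nonzero remainder: 7.

7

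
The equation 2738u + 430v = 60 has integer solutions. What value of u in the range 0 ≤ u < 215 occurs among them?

180

Euclid: 2738 = 6·430 + 158; 430 = 2·158 + 114; 158 = 1·114 + 44; 114 = 2·44 + 26; 44 = 1·26 + 18; 26 = 1·18 + 8; 18 = 2·8 + 2; 8 = 4·2 + 0 → gcd = 2; 60 = 2·30.
Back-substitution yields 2738·(49) + 430·(-312) = 2, so one solution is u = 49·30 = 1470, v = -312·30 = -9360.
Solutions in u differ by 430/2 = 215; the one in [0, 215) is 1470 mod 215 = 180.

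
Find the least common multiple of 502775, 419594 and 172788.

502775 = 5² · 7 · 13² · 17; 419594 = 2 · 7 · 17 · 41 · 43; 172788 = 2² · 3 · 7 · 11² · 17
lcm takes max exponent of each prime: 2² · 3 · 5² · 7 · 11² · 13² · 17 · 41 · 43 = 1287041655900

1287041655900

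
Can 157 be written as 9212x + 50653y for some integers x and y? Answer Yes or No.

By Bézout, 9212x + 50653y = 157 has integer solutions iff gcd(9212, 50653) | 157.
Euclid: 50653 = 5·9212 + 4593; 9212 = 2·4593 + 26; 4593 = 176·26 + 17; 26 = 1·17 + 9; 17 = 1·9 + 8; 9 = 1·8 + 1; 8 = 8·1 + 0. gcd = 1; 157 mod 1 = 0. Yes.

Yes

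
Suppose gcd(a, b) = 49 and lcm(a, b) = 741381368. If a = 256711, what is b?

141512

Using ab = gcd(a,b)·lcm(a,b) = 49·741381368 = 36327687032, we get b = 36327687032/256711 = 141512.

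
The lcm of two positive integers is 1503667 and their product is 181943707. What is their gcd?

gcd·lcm = product, so gcd = 181943707/1503667 = 121.

121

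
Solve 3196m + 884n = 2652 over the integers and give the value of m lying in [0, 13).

Euclid: 3196 = 3·884 + 544; 884 = 1·544 + 340; 544 = 1·340 + 204; 340 = 1·204 + 136; 204 = 1·136 + 68; 136 = 2·68 + 0 → gcd = 68; 2652 = 68·39.
Back-substitution yields 3196·(5) + 884·(-18) = 68, so one solution is m = 5·39 = 195, n = -18·39 = -702.
Solutions in m differ by 884/68 = 13; the one in [0, 13) is 195 mod 13 = 0.

0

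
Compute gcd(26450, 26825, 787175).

25

gcd(26450, 26825): 26825 = 1·26450 + 375; 26450 = 70·375 + 200; 375 = 1·200 + 175; 200 = 1·175 + 25; 175 = 7·25 + 0 → 25
gcd(25, 787175): 787175 = 31487·25 + 0 → 25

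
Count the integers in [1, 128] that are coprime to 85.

97

Prime factors of 85: 5, 17. Count integers ≤ 128 divisible by none of them.
By inclusion–exclusion: 128 − ⌊128/5⌋ − ⌊128/17⌋ + ⌊128/85⌋ = 97.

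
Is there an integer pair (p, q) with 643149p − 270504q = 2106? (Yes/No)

By Bézout, 643149p − 270504q = 2106 has integer solutions iff gcd(643149, 270504) | 2106.
Euclid: 643149 = 2·270504 + 102141; 270504 = 2·102141 + 66222; 102141 = 1·66222 + 35919; 66222 = 1·35919 + 30303; 35919 = 1·30303 + 5616; 30303 = 5·5616 + 2223; 5616 = 2·2223 + 1170; 2223 = 1·1170 + 1053; 1170 = 1·1053 + 117; 1053 = 9·117 + 0. gcd = 117; 2106 mod 117 = 0. Yes.

Yes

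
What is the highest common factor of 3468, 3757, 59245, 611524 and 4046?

289

3468 = 2² · 3 · 17²; 3757 = 13 · 17²; 59245 = 5 · 17² · 41; 611524 = 2² · 17² · 23²; 4046 = 2 · 7 · 17²
gcd takes min exponent of each prime: 17² = 289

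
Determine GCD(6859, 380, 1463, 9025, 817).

19

gcd(6859, 380): 6859 = 18·380 + 19; 380 = 20·19 + 0 → 19
gcd(19, 1463): 1463 = 77·19 + 0 → 19
gcd(19, 9025): 9025 = 475·19 + 0 → 19
gcd(19, 817): 817 = 43·19 + 0 → 19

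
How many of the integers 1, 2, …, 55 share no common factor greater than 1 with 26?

Prime factors of 26: 2, 13. Count integers ≤ 55 divisible by none of them.
By inclusion–exclusion: 55 − ⌊55/2⌋ − ⌊55/13⌋ + ⌊55/26⌋ = 26.

26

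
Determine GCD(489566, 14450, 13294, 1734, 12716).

gcd(489566, 14450): 489566 = 33·14450 + 12716; 14450 = 1·12716 + 1734; 12716 = 7·1734 + 578; 1734 = 3·578 + 0 → 578
gcd(578, 13294): 13294 = 23·578 + 0 → 578
gcd(578, 1734): 1734 = 3·578 + 0 → 578
gcd(578, 12716): 12716 = 22·578 + 0 → 578

578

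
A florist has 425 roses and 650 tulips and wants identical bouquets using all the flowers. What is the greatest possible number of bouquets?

25

425 = 5² · 17
650 = 2 · 5² · 13
Common: 5² = 25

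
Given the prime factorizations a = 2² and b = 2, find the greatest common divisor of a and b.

min exponent per shared prime: 2 = 2

2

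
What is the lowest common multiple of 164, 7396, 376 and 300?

164 = 2² · 41; 7396 = 2² · 43²; 376 = 2³ · 47; 300 = 2² · 3 · 5²
lcm takes max exponent of each prime: 2³ · 3 · 5² · 41 · 43² · 47 = 2137813800

2137813800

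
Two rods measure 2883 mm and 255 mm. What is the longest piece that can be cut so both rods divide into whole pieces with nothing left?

3

Euclid: 2883 = 11·255 + 78; 255 = 3·78 + 21; 78 = 3·21 + 15; 21 = 1·15 + 6; 15 = 2·6 + 3; 6 = 2·3 + 0. Last nonzero remainder: 3.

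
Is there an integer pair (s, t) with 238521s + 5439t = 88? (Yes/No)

By Bézout, 238521s + 5439t = 88 has integer solutions iff gcd(238521, 5439) | 88.
Euclid: 238521 = 43·5439 + 4644; 5439 = 1·4644 + 795; 4644 = 5·795 + 669; 795 = 1·669 + 126; 669 = 5·126 + 39; 126 = 3·39 + 9; 39 = 4·9 + 3; 9 = 3·3 + 0. gcd = 3; 88 mod 3 = 1. No.

No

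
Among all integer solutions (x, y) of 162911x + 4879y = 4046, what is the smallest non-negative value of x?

38

Reduce mod 4879: 162911x ≡ 4046 (mod 4879). With g = gcd(162911, 4879) = 119 dividing 4046, divide through: 1369x ≡ 34 (mod 41).
Since gcd(1369, 41) = 1, x ≡ 34·(1369)⁻¹ ≡ 38 (mod 41). Smallest non-negative: 38.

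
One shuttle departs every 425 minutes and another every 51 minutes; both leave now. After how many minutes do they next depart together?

gcd first: 425 = 8·51 + 17; 51 = 3·17 + 0 → gcd = 17
lcm = 425·51/gcd = 21675/17 = 1275

1275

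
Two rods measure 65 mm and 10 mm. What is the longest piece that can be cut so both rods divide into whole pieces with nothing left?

5

Euclid: 65 = 6·10 + 5; 10 = 2·5 + 0. Last nonzero remainder: 5.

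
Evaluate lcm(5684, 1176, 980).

lcm(5684, 1176) = 5684·1176/gcd = 6684384/196 = 34104
lcm(34104, 980) = 34104·980/gcd = 33421920/196 = 170520

170520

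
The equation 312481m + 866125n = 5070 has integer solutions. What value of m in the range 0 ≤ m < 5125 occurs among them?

Reduce mod 866125: 312481m ≡ 5070 (mod 866125). With g = gcd(312481, 866125) = 169 dividing 5070, divide through: 1849m ≡ 30 (mod 5125).
Since gcd(1849, 5125) = 1, m ≡ 30·(1849)⁻¹ ≡ 3595 (mod 5125). Smallest non-negative: 3595.

3595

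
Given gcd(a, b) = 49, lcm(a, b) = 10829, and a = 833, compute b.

a·b = gcd·lcm = 49·10829 = 530621, so b = 530621/833 = 637.

637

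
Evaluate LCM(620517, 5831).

212837331

gcd first: 620517 = 106·5831 + 2431; 5831 = 2·2431 + 969; 2431 = 2·969 + 493; 969 = 1·493 + 476; 493 = 1·476 + 17; 476 = 28·17 + 0 → gcd = 17
lcm = 620517·5831/gcd = 3618234627/17 = 212837331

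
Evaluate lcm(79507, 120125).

gcd first: 120125 = 1·79507 + 40618; 79507 = 1·40618 + 38889; 40618 = 1·38889 + 1729; 38889 = 22·1729 + 851; 1729 = 2·851 + 27; 851 = 31·27 + 14; 27 = 1·14 + 13; 14 = 1·13 + 1; 13 = 13·1 + 0 → gcd = 1
lcm = 79507·120125/gcd = 9550778375/1 = 9550778375

9550778375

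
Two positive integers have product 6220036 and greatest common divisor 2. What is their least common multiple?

3110018

Since gcd(m,n)·lcm(m,n) = mn, lcm = 6220036/2 = 3110018.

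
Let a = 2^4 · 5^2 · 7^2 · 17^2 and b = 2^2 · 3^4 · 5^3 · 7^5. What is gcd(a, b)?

4900

min exponent per shared prime: 2^2 · 5^2 · 7^2 = 4900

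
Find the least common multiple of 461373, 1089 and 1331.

15225309

lcm(461373, 1089) = 461373·1089/gcd = 502435197/363 = 1384119
lcm(1384119, 1331) = 1384119·1331/gcd = 1842262389/121 = 15225309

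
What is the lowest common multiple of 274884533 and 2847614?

924161799946

274884533 = 7 · 11² · 19² · 29 · 31; 2847614 = 2 · 7 · 11² · 41²
max exponents: 2 · 7 · 11² · 19² · 29 · 31 · 41² = 924161799946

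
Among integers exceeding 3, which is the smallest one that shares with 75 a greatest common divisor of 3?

6

Multiples of 3 above 3: 3·2, 3·3, … . Need the cofactor coprime to 75/3 = 25.
Checking s = 2, 3, … the first with gcd(s, 25) = 1 is s = 2, giving 6.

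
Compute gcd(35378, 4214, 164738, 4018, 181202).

gcd(35378, 4214): 35378 = 8·4214 + 1666; 4214 = 2·1666 + 882; 1666 = 1·882 + 784; 882 = 1·784 + 98; 784 = 8·98 + 0 → 98
gcd(98, 164738): 164738 = 1681·98 + 0 → 98
gcd(98, 4018): 4018 = 41·98 + 0 → 98
gcd(98, 181202): 181202 = 1849·98 + 0 → 98

98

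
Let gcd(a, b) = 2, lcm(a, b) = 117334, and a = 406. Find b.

578

a·b = gcd·lcm = 2·117334 = 234668, so b = 234668/406 = 578.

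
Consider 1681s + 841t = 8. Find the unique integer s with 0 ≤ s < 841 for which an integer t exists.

Reduce mod 841: 1681s ≡ 8 (mod 841). With g = gcd(1681, 841) = 1 dividing 8, divide through: 1681s ≡ 8 (mod 841).
Since gcd(1681, 841) = 1, s ≡ 8·(1681)⁻¹ ≡ 833 (mod 841). Smallest non-negative: 833.

833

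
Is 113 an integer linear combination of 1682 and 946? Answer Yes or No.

No

gcd(1682, 946): 1682 = 1·946 + 736; 946 = 1·736 + 210; 736 = 3·210 + 106; 210 = 1·106 + 104; 106 = 1·104 + 2; 104 = 52·2 + 0 → 2
2 does not divide 113, so a solution does not exist.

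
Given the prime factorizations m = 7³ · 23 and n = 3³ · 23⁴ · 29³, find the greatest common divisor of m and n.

23

min exponent per shared prime: 23 = 23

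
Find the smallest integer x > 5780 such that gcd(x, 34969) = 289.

6069

34969 = 289·121. Any x with gcd(x, 34969) = 289 is a multiple of 289, say 289s, with s coprime to 121.
Need s > 5780/289, so s ≥ 21. First s ≥ 21 with gcd(s, 121) = 1 is s = 21. Thus x = 289·21 = 6069.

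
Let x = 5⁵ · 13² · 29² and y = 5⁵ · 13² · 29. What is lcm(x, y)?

444153125

max exponent per prime: 5⁵ · 13² · 29² = 444153125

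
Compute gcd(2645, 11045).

5

2645 = 5 · 23²
11045 = 5 · 47²
Common: 5 = 5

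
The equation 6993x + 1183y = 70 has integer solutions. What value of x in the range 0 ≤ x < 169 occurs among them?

112

Reduce mod 1183: 6993x ≡ 70 (mod 1183). With g = gcd(6993, 1183) = 7 dividing 70, divide through: 999x ≡ 10 (mod 169).
Since gcd(999, 169) = 1, x ≡ 10·(999)⁻¹ ≡ 112 (mod 169). Smallest non-negative: 112.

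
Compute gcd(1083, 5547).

3

Euclid: 5547 = 5·1083 + 132; 1083 = 8·132 + 27; 132 = 4·27 + 24; 27 = 1·24 + 3; 24 = 8·3 + 0. Last nonzero remainder: 3.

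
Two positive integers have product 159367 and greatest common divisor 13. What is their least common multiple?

Since gcd(p,q)·lcm(p,q) = pq, lcm = 159367/13 = 12259.

12259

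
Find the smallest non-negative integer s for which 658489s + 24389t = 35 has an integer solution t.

Reduce mod 24389: 658489s ≡ 35 (mod 24389). With g = gcd(658489, 24389) = 1 dividing 35, divide through: 658489s ≡ 35 (mod 24389).
Since gcd(658489, 24389) = 1, s ≡ 35·(658489)⁻¹ ≡ 12192 (mod 24389). Smallest non-negative: 12192.

12192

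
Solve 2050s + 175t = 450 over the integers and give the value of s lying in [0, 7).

gcd(2050, 175) = 25 (Euclid: 2050 = 11·175 + 125; 175 = 1·125 + 50; 125 = 2·50 + 25; 50 = 2·25 + 0), and 25 | 450.
Extended Euclid: 2050·(3) + 175·(-35) = 25. Scale by 18: s₀ = 54.
General solution s = s₀ + 7k; reducing mod 7 gives s = 5 (and t = -56).

5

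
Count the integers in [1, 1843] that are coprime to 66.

559

Prime factors of 66: 2, 3, 11. Count integers ≤ 1843 divisible by none of them.
By inclusion–exclusion: 1843 − ⌊1843/2⌋ − ⌊1843/3⌋ − ⌊1843/11⌋ + ⌊1843/6⌋ + ⌊1843/22⌋ + ⌊1843/33⌋ − ⌊1843/66⌋ = 559.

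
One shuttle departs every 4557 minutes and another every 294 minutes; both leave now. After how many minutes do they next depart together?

9114

gcd first: 4557 = 15·294 + 147; 294 = 2·147 + 0 → gcd = 147
lcm = 4557·294/gcd = 1339758/147 = 9114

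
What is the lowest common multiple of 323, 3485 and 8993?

35027735

323 = 17 · 19; 3485 = 5 · 17 · 41; 8993 = 17 · 23²
lcm takes max exponent of each prime: 5 · 17 · 19 · 23² · 41 = 35027735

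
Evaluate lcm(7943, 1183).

55601

gcd first: 7943 = 6·1183 + 845; 1183 = 1·845 + 338; 845 = 2·338 + 169; 338 = 2·169 + 0 → gcd = 169
lcm = 7943·1183/gcd = 9396569/169 = 55601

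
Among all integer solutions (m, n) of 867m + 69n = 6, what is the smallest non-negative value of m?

9

Reduce mod 69: 867m ≡ 6 (mod 69). With g = gcd(867, 69) = 3 dividing 6, divide through: 289m ≡ 2 (mod 23).
Since gcd(289, 23) = 1, m ≡ 2·(289)⁻¹ ≡ 9 (mod 23). Smallest non-negative: 9.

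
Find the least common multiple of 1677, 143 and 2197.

3117543

1677 = 3 · 13 · 43; 143 = 11 · 13; 2197 = 13³
lcm takes max exponent of each prime: 3 · 11 · 13³ · 43 = 3117543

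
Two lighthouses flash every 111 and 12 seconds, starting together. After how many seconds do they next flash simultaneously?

444

gcd first: 111 = 9·12 + 3; 12 = 4·3 + 0 → gcd = 3
lcm = 111·12/gcd = 1332/3 = 444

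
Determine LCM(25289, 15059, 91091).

286693528121

lcm(25289, 15059) = 25289·15059/gcd = 380827051/11 = 34620641
lcm(34620641, 91091) = 34620641·91091/gcd = 3153628809331/11 = 286693528121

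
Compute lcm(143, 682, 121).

143 = 11 · 13; 682 = 2 · 11 · 31; 121 = 11²
lcm takes max exponent of each prime: 2 · 11² · 13 · 31 = 97526

97526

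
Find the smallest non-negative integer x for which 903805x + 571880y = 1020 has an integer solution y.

2052

gcd(903805, 571880) = 85 (Euclid: 903805 = 1·571880 + 331925; 571880 = 1·331925 + 239955; 331925 = 1·239955 + 91970; 239955 = 2·91970 + 56015; 91970 = 1·56015 + 35955; 56015 = 1·35955 + 20060; 35955 = 1·20060 + 15895; 20060 = 1·15895 + 4165; 15895 = 3·4165 + 3400; 4165 = 1·3400 + 765; 3400 = 4·765 + 340; 765 = 2·340 + 85; 340 = 4·85 + 0), and 85 | 1020.
Extended Euclid: 903805·(-1511) + 571880·(2388) = 85. Scale by 12: x₀ = -18132.
General solution x = x₀ + 6728t; reducing mod 6728 gives x = 2052 (and y = -3243).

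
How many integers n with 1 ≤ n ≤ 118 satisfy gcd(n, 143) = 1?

99

Prime factors of 143: 11, 13. Count integers ≤ 118 divisible by none of them.
By inclusion–exclusion: 118 − ⌊118/11⌋ − ⌊118/13⌋ + ⌊118/143⌋ = 99.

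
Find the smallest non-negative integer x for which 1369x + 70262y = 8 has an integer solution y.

Euclid: 70262 = 51·1369 + 443; 1369 = 3·443 + 40; 443 = 11·40 + 3; 40 = 13·3 + 1; 3 = 3·1 + 0 → gcd = 1; 8 = 1·8.
Back-substitution yields 1369·(22839) + 70262·(-445) = 1, so one solution is x = 22839·8 = 182712, y = -445·8 = -3560.
Solutions in x differ by 70262/1 = 70262; the one in [0, 70262) is 182712 mod 70262 = 42188.

42188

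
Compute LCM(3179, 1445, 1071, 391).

3179 = 11 · 17²; 1445 = 5 · 17²; 1071 = 3² · 7 · 17; 391 = 17 · 23
lcm takes max exponent of each prime: 3² · 5 · 7 · 11 · 17² · 23 = 23031855

23031855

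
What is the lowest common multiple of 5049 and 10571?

4852089

5049 = 3³ · 11 · 17; 10571 = 11 · 31²
max exponents: 3³ · 11 · 17 · 31² = 4852089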